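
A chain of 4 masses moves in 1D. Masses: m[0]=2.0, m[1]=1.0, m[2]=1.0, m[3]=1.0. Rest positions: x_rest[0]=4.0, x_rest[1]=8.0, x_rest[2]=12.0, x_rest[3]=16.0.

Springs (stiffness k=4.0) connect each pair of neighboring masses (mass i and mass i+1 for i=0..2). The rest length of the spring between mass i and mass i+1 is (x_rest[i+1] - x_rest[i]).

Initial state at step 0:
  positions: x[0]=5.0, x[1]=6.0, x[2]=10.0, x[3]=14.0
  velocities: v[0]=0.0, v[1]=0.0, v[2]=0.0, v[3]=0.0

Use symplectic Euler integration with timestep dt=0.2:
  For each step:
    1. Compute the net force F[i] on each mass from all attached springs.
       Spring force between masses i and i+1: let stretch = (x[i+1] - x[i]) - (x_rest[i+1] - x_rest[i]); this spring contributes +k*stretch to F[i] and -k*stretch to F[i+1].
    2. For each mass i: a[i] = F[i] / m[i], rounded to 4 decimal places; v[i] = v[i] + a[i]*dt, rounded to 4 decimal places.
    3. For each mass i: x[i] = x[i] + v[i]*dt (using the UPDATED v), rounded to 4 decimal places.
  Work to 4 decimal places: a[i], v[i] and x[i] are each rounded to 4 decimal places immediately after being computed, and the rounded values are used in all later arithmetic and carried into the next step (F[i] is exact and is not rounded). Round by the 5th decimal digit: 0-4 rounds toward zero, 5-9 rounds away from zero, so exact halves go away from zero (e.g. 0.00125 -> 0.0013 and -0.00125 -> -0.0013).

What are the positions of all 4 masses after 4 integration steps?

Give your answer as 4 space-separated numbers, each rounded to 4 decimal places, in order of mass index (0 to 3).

Step 0: x=[5.0000 6.0000 10.0000 14.0000] v=[0.0000 0.0000 0.0000 0.0000]
Step 1: x=[4.7600 6.4800 10.0000 14.0000] v=[-1.2000 2.4000 0.0000 0.0000]
Step 2: x=[4.3376 7.2480 10.0768 14.0000] v=[-2.1120 3.8400 0.3840 0.0000]
Step 3: x=[3.8280 8.0029 10.3287 14.0123] v=[-2.5478 3.7747 1.2595 0.0614]
Step 4: x=[3.3324 8.4620 10.7978 14.0752] v=[-2.4778 2.2954 2.3457 0.3145]

Answer: 3.3324 8.4620 10.7978 14.0752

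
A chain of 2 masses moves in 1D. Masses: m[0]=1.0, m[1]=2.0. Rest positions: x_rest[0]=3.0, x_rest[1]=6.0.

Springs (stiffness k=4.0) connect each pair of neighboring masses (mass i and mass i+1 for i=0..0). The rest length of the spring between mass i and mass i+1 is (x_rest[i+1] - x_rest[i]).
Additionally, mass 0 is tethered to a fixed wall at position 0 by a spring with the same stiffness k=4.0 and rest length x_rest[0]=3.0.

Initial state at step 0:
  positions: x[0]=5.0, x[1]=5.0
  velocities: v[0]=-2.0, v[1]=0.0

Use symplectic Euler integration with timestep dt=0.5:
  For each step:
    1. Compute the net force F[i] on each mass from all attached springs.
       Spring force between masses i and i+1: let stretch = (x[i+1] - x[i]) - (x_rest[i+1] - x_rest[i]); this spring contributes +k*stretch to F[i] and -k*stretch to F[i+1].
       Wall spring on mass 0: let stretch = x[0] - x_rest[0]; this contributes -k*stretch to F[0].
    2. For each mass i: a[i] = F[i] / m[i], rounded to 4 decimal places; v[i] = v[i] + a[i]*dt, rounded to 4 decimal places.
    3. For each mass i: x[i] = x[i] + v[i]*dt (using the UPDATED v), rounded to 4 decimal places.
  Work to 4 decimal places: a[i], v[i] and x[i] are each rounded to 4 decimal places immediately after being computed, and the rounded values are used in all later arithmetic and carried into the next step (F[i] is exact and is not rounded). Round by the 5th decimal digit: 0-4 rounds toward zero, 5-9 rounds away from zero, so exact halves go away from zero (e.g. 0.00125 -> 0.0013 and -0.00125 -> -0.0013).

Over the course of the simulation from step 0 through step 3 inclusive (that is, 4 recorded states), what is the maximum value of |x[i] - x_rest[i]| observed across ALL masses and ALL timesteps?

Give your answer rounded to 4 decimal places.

Step 0: x=[5.0000 5.0000] v=[-2.0000 0.0000]
Step 1: x=[-1.0000 6.5000] v=[-12.0000 3.0000]
Step 2: x=[1.5000 5.7500] v=[5.0000 -1.5000]
Step 3: x=[6.7500 4.3750] v=[10.5000 -2.7500]
Max displacement = 4.0000

Answer: 4.0000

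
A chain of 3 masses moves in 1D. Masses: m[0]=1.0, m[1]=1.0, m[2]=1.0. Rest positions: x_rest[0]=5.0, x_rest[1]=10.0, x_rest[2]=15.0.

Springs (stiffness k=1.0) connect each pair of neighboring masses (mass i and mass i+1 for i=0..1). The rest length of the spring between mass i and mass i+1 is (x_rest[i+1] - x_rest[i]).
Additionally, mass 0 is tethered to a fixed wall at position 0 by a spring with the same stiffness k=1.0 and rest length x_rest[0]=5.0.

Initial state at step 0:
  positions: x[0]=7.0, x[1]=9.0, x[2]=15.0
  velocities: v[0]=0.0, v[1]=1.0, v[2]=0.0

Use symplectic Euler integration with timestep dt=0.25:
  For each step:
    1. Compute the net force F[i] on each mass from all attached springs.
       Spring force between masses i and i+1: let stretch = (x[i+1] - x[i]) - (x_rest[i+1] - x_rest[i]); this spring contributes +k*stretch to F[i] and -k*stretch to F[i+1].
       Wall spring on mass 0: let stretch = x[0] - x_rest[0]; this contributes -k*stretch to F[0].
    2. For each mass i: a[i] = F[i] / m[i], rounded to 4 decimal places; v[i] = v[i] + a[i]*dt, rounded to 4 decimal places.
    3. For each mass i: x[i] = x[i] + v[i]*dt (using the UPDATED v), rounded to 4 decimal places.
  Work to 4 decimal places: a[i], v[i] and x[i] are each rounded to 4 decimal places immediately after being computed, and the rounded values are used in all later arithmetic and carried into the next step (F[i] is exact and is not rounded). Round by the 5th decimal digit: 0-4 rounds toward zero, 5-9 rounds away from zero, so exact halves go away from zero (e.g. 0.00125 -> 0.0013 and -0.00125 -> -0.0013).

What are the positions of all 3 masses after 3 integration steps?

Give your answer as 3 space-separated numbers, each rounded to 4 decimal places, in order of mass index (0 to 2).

Answer: 5.4468 10.8690 14.7776

Derivation:
Step 0: x=[7.0000 9.0000 15.0000] v=[0.0000 1.0000 0.0000]
Step 1: x=[6.6875 9.5000 14.9375] v=[-1.2500 2.0000 -0.2500]
Step 2: x=[6.1328 10.1641 14.8477] v=[-2.2188 2.6563 -0.3594]
Step 3: x=[5.4468 10.8690 14.7776] v=[-2.7442 2.8194 -0.2803]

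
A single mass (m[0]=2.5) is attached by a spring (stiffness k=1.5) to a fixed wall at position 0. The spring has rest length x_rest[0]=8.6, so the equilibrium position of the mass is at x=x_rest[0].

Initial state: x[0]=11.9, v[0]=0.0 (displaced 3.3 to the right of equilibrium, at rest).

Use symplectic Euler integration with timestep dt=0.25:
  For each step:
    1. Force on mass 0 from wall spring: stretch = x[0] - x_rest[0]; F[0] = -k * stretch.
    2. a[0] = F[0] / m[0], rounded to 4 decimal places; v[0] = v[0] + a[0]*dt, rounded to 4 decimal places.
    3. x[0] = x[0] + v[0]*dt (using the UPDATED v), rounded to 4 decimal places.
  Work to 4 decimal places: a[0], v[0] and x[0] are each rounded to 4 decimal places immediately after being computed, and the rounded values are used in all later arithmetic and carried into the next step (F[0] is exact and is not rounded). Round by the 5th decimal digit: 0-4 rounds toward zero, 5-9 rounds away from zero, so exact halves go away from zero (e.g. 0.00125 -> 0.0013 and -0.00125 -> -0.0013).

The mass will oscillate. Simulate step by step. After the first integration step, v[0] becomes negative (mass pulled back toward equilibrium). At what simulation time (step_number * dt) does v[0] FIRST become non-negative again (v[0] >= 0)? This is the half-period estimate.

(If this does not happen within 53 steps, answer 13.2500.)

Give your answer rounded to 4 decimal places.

Step 0: x=[11.9000] v=[0.0000]
Step 1: x=[11.7763] v=[-0.4950]
Step 2: x=[11.5334] v=[-0.9715]
Step 3: x=[11.1805] v=[-1.4115]
Step 4: x=[10.7309] v=[-1.7986]
Step 5: x=[10.2014] v=[-2.1182]
Step 6: x=[9.6118] v=[-2.3584]
Step 7: x=[8.9843] v=[-2.5102]
Step 8: x=[8.3423] v=[-2.5679]
Step 9: x=[7.7100] v=[-2.5293]
Step 10: x=[7.1111] v=[-2.3958]
Step 11: x=[6.5680] v=[-2.1725]
Step 12: x=[6.1011] v=[-1.8677]
Step 13: x=[5.7279] v=[-1.4929]
Step 14: x=[5.4624] v=[-1.0621]
Step 15: x=[5.3145] v=[-0.5915]
Step 16: x=[5.2898] v=[-0.0987]
Step 17: x=[5.3893] v=[0.3978]
First v>=0 after going negative at step 17, time=4.2500

Answer: 4.2500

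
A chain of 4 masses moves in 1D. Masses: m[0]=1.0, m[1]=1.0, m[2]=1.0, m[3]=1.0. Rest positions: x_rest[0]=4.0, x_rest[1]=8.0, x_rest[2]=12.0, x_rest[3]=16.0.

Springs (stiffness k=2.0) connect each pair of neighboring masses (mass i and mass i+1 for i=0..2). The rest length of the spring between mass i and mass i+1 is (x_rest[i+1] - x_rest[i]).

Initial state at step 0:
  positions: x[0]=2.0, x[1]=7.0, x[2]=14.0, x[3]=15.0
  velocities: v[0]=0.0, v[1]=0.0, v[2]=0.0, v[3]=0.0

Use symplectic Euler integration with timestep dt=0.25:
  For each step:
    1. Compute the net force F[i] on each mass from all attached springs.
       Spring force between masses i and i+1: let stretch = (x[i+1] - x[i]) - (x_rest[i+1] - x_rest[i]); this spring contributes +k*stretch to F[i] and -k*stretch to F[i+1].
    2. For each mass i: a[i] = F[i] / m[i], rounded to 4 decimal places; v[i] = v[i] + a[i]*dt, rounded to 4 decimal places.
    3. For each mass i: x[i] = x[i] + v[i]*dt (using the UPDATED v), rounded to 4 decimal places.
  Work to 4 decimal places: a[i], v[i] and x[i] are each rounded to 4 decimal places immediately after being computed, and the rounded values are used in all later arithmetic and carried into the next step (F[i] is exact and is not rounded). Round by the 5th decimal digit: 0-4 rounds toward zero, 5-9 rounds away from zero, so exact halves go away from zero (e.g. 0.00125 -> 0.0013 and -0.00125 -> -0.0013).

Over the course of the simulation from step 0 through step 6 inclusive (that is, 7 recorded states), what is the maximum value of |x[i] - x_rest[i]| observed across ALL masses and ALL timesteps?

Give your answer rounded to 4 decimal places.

Step 0: x=[2.0000 7.0000 14.0000 15.0000] v=[0.0000 0.0000 0.0000 0.0000]
Step 1: x=[2.1250 7.2500 13.2500 15.3750] v=[0.5000 1.0000 -3.0000 1.5000]
Step 2: x=[2.3906 7.6094 12.0156 15.9844] v=[1.0625 1.4375 -4.9375 2.4375]
Step 3: x=[2.8086 7.8672 10.7266 16.5977] v=[1.6719 1.0312 -5.1562 2.4531]
Step 4: x=[3.3589 7.8501 9.8140 16.9771] v=[2.2012 -0.0684 -3.6504 1.5176]
Step 5: x=[3.9706 7.5171 9.5513 16.9611] v=[2.4468 -1.3321 -1.0508 -0.0640]
Step 6: x=[4.5256 6.9950 9.9606 16.5189] v=[2.2201 -2.0883 1.6370 -1.7689]
Max displacement = 2.4487

Answer: 2.4487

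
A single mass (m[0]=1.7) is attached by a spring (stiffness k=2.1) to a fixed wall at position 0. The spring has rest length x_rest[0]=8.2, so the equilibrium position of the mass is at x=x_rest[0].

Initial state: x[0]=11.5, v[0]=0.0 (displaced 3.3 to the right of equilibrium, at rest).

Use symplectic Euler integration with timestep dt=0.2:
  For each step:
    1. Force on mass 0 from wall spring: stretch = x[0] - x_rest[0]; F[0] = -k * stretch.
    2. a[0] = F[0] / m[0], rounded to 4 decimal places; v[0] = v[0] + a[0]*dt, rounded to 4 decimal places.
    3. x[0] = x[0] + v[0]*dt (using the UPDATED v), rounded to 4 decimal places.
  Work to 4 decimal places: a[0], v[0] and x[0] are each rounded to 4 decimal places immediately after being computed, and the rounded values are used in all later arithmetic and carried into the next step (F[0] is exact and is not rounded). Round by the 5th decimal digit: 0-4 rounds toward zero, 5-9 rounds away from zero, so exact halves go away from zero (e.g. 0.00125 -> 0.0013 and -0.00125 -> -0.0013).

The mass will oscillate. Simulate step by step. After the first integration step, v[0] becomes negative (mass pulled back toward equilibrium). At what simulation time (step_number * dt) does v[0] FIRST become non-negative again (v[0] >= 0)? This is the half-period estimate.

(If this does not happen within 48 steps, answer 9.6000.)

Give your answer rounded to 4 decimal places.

Step 0: x=[11.5000] v=[0.0000]
Step 1: x=[11.3369] v=[-0.8153]
Step 2: x=[11.0188] v=[-1.5903]
Step 3: x=[10.5615] v=[-2.2867]
Step 4: x=[9.9875] v=[-2.8701]
Step 5: x=[9.3252] v=[-3.3117]
Step 6: x=[8.6073] v=[-3.5897]
Step 7: x=[7.8692] v=[-3.6903]
Step 8: x=[7.1475] v=[-3.6086]
Step 9: x=[6.4778] v=[-3.3486]
Step 10: x=[5.8932] v=[-2.9231]
Step 11: x=[5.4226] v=[-2.3532]
Step 12: x=[5.0892] v=[-1.6670]
Step 13: x=[4.9095] v=[-0.8984]
Step 14: x=[4.8924] v=[-0.0855]
Step 15: x=[5.0387] v=[0.7317]
First v>=0 after going negative at step 15, time=3.0000

Answer: 3.0000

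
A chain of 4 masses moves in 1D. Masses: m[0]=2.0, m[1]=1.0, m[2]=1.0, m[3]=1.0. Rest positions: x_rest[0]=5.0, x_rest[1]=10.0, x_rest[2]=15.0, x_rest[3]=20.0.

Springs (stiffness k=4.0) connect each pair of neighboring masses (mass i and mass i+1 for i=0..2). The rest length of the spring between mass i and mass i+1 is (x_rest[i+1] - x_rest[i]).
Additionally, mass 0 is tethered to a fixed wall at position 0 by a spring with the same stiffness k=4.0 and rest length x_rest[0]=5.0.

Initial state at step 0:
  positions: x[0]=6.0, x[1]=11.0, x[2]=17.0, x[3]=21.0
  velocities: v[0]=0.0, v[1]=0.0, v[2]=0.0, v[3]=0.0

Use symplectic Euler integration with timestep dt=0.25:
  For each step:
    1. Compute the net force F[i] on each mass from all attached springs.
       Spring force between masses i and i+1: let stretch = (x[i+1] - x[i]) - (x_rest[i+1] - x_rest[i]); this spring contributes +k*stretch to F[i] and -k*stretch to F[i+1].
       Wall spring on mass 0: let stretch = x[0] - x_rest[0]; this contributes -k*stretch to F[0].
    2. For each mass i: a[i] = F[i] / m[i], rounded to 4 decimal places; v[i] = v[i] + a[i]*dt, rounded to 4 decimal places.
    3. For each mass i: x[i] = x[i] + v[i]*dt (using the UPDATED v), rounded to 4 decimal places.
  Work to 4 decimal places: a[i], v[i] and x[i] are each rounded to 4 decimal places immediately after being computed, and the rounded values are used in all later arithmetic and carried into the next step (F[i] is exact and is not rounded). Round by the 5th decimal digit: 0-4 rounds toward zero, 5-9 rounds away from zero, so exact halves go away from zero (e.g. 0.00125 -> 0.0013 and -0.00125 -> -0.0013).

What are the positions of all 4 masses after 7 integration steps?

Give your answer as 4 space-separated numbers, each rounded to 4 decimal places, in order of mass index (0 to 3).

Step 0: x=[6.0000 11.0000 17.0000 21.0000] v=[0.0000 0.0000 0.0000 0.0000]
Step 1: x=[5.8750 11.2500 16.5000 21.2500] v=[-0.5000 1.0000 -2.0000 1.0000]
Step 2: x=[5.6875 11.4688 15.8750 21.5625] v=[-0.7500 0.8750 -2.5000 1.2500]
Step 3: x=[5.5117 11.3438 15.5703 21.7031] v=[-0.7031 -0.5001 -1.2187 0.5625]
Step 4: x=[5.3760 10.8174 15.7422 21.5605] v=[-0.5429 -2.1057 0.6876 -0.5703]
Step 5: x=[5.2485 10.1618 16.1375 21.2134] v=[-0.5102 -2.6223 1.5811 -1.3886]
Step 6: x=[5.0791 9.7718 16.3078 20.8473] v=[-0.6778 -1.5599 0.6813 -1.4645]
Step 7: x=[4.8614 9.8427 15.9790 20.5963] v=[-0.8710 0.2834 -1.3152 -1.0040]

Answer: 4.8614 9.8427 15.9790 20.5963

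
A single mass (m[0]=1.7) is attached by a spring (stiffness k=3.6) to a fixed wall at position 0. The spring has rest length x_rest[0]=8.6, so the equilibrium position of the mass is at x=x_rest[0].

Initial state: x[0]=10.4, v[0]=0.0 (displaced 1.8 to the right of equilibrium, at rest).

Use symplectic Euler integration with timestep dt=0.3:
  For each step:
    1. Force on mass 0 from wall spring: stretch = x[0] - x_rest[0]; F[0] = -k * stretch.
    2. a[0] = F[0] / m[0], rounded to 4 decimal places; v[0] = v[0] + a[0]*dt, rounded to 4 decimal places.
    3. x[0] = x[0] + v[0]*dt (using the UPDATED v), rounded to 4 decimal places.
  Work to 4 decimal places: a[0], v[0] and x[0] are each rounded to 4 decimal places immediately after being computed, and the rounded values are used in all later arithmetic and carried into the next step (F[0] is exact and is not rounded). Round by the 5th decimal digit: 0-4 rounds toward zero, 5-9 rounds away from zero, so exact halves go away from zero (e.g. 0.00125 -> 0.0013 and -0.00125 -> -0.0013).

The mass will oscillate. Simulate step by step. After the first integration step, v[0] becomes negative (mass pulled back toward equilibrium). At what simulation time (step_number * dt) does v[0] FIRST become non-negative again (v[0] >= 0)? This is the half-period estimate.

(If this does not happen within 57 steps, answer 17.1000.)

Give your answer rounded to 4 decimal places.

Answer: 2.4000

Derivation:
Step 0: x=[10.4000] v=[0.0000]
Step 1: x=[10.0570] v=[-1.1435]
Step 2: x=[9.4363] v=[-2.0691]
Step 3: x=[8.6562] v=[-2.6004]
Step 4: x=[7.8654] v=[-2.6361]
Step 5: x=[7.2146] v=[-2.1694]
Step 6: x=[6.8278] v=[-1.2893]
Step 7: x=[6.7788] v=[-0.1634]
Step 8: x=[7.0769] v=[0.9936]
First v>=0 after going negative at step 8, time=2.4000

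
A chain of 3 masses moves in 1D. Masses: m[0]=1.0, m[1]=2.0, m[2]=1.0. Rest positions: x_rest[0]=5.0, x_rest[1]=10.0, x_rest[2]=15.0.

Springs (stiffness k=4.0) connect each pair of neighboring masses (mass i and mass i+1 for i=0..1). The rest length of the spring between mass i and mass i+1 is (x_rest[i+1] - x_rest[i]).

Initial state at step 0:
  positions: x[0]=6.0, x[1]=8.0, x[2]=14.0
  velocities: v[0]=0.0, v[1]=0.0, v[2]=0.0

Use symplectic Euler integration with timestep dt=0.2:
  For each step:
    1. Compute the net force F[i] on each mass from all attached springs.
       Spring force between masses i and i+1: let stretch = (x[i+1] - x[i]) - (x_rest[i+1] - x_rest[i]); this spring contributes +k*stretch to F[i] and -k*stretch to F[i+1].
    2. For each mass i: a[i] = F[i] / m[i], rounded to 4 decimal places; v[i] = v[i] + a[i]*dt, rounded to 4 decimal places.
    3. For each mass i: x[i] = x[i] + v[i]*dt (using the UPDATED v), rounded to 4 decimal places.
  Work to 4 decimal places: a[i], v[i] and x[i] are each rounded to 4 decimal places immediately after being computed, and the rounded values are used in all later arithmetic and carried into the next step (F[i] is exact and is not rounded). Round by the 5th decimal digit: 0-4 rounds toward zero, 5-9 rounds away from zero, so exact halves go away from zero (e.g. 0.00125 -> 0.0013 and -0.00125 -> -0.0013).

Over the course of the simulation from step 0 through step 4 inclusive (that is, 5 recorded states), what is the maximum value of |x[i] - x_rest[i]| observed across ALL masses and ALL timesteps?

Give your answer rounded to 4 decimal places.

Step 0: x=[6.0000 8.0000 14.0000] v=[0.0000 0.0000 0.0000]
Step 1: x=[5.5200 8.3200 13.8400] v=[-2.4000 1.6000 -0.8000]
Step 2: x=[4.6880 8.8576 13.5968] v=[-4.1600 2.6880 -1.2160]
Step 3: x=[3.7231 9.4408 13.3953] v=[-4.8243 2.9158 -1.0074]
Step 4: x=[2.8731 9.8829 13.3611] v=[-4.2501 2.2105 -0.1710]
Max displacement = 2.1269

Answer: 2.1269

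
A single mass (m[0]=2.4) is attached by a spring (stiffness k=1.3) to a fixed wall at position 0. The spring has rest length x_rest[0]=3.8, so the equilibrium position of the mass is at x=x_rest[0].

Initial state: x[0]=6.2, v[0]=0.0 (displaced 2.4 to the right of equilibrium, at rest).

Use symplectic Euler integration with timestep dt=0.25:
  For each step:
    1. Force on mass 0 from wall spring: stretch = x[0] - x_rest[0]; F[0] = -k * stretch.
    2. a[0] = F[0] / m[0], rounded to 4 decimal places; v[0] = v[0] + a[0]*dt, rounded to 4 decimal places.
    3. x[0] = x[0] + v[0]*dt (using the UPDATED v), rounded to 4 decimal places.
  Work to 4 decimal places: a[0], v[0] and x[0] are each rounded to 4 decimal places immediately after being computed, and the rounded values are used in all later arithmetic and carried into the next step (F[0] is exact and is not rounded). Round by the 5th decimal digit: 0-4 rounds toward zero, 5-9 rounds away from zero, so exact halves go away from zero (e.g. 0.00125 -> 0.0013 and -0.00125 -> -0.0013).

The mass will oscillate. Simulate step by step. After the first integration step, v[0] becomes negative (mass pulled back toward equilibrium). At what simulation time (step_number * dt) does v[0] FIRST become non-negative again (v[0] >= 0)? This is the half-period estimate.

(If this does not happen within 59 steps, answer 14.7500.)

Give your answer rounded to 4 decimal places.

Step 0: x=[6.2000] v=[0.0000]
Step 1: x=[6.1188] v=[-0.3250]
Step 2: x=[5.9591] v=[-0.6390]
Step 3: x=[5.7263] v=[-0.9314]
Step 4: x=[5.4282] v=[-1.1923]
Step 5: x=[5.0750] v=[-1.4128]
Step 6: x=[4.6786] v=[-1.5855]
Step 7: x=[4.2525] v=[-1.7045]
Step 8: x=[3.8111] v=[-1.7658]
Step 9: x=[3.3693] v=[-1.7673]
Step 10: x=[2.9421] v=[-1.7090]
Step 11: x=[2.5439] v=[-1.5928]
Step 12: x=[2.1882] v=[-1.4227]
Step 13: x=[1.8871] v=[-1.2044]
Step 14: x=[1.6508] v=[-0.9454]
Step 15: x=[1.4872] v=[-0.6544]
Step 16: x=[1.4019] v=[-0.3412]
Step 17: x=[1.3978] v=[-0.0165]
Step 18: x=[1.4750] v=[0.3088]
First v>=0 after going negative at step 18, time=4.5000

Answer: 4.5000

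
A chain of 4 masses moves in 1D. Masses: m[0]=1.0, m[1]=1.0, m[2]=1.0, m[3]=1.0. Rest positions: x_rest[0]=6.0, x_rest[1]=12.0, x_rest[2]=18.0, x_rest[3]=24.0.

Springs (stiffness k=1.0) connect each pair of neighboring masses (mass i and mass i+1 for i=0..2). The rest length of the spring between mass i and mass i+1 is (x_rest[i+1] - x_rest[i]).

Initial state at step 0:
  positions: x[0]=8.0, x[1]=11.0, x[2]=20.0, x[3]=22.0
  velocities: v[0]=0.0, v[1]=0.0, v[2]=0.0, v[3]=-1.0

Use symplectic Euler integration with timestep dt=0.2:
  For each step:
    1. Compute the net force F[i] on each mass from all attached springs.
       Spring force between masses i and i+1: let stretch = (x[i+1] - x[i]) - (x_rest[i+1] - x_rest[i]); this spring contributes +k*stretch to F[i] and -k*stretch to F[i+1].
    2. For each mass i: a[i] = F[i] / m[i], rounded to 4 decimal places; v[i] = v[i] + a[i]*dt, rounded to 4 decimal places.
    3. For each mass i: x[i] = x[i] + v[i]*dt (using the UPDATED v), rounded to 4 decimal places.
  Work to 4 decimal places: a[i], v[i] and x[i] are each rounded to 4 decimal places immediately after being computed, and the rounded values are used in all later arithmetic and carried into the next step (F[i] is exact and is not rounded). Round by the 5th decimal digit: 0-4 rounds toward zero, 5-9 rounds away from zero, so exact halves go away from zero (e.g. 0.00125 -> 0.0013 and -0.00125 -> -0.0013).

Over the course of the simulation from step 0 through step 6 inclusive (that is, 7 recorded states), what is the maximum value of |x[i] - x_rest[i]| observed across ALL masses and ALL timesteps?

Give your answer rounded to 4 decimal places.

Step 0: x=[8.0000 11.0000 20.0000 22.0000] v=[0.0000 0.0000 0.0000 -1.0000]
Step 1: x=[7.8800 11.2400 19.7200 21.9600] v=[-0.6000 1.2000 -1.4000 -0.2000]
Step 2: x=[7.6544 11.6848 19.1904 22.0704] v=[-1.1280 2.2240 -2.6480 0.5520]
Step 3: x=[7.3500 12.2686 18.4758 22.3056] v=[-1.5219 2.9190 -3.5731 1.1760]
Step 4: x=[7.0024 12.9039 17.6661 22.6276] v=[-1.7382 3.1767 -4.0486 1.6100]
Step 5: x=[6.6508 13.4937 16.8644 22.9911] v=[-1.7579 2.9488 -4.0087 1.8177]
Step 6: x=[6.3329 13.9446 16.1729 23.3496] v=[-1.5893 2.2544 -3.4575 1.7924]
Max displacement = 2.0400

Answer: 2.0400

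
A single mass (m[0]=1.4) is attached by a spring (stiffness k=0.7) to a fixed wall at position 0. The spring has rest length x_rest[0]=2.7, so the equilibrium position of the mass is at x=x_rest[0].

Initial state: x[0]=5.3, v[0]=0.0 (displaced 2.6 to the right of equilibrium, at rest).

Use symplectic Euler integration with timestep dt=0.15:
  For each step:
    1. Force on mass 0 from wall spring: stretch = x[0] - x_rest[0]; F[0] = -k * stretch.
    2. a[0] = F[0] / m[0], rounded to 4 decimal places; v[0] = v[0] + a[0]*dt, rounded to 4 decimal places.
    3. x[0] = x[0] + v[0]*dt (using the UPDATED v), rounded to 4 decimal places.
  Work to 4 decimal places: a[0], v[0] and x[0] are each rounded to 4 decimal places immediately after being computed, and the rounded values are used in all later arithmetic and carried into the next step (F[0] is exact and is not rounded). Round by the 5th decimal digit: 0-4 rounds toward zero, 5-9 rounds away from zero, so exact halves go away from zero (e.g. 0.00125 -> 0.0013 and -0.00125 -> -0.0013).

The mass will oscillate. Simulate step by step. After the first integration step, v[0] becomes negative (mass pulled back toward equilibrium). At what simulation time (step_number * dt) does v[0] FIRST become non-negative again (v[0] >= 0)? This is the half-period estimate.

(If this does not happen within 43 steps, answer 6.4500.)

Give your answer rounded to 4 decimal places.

Answer: 4.5000

Derivation:
Step 0: x=[5.3000] v=[0.0000]
Step 1: x=[5.2708] v=[-0.1950]
Step 2: x=[5.2126] v=[-0.3878]
Step 3: x=[5.1262] v=[-0.5762]
Step 4: x=[5.0125] v=[-0.7582]
Step 5: x=[4.8728] v=[-0.9316]
Step 6: x=[4.7086] v=[-1.0946]
Step 7: x=[4.5218] v=[-1.2452]
Step 8: x=[4.3145] v=[-1.3818]
Step 9: x=[4.0891] v=[-1.5029]
Step 10: x=[3.8480] v=[-1.6071]
Step 11: x=[3.5940] v=[-1.6932]
Step 12: x=[3.3300] v=[-1.7603]
Step 13: x=[3.0589] v=[-1.8076]
Step 14: x=[2.7837] v=[-1.8345]
Step 15: x=[2.5076] v=[-1.8408]
Step 16: x=[2.2336] v=[-1.8264]
Step 17: x=[1.9649] v=[-1.7914]
Step 18: x=[1.7045] v=[-1.7363]
Step 19: x=[1.4553] v=[-1.6616]
Step 20: x=[1.2201] v=[-1.5682]
Step 21: x=[1.0015] v=[-1.4572]
Step 22: x=[0.8020] v=[-1.3298]
Step 23: x=[0.6239] v=[-1.1875]
Step 24: x=[0.4691] v=[-1.0318]
Step 25: x=[0.3394] v=[-0.8645]
Step 26: x=[0.2363] v=[-0.6875]
Step 27: x=[0.1609] v=[-0.5027]
Step 28: x=[0.1141] v=[-0.3123]
Step 29: x=[0.0963] v=[-0.1184]
Step 30: x=[0.1078] v=[0.0769]
First v>=0 after going negative at step 30, time=4.5000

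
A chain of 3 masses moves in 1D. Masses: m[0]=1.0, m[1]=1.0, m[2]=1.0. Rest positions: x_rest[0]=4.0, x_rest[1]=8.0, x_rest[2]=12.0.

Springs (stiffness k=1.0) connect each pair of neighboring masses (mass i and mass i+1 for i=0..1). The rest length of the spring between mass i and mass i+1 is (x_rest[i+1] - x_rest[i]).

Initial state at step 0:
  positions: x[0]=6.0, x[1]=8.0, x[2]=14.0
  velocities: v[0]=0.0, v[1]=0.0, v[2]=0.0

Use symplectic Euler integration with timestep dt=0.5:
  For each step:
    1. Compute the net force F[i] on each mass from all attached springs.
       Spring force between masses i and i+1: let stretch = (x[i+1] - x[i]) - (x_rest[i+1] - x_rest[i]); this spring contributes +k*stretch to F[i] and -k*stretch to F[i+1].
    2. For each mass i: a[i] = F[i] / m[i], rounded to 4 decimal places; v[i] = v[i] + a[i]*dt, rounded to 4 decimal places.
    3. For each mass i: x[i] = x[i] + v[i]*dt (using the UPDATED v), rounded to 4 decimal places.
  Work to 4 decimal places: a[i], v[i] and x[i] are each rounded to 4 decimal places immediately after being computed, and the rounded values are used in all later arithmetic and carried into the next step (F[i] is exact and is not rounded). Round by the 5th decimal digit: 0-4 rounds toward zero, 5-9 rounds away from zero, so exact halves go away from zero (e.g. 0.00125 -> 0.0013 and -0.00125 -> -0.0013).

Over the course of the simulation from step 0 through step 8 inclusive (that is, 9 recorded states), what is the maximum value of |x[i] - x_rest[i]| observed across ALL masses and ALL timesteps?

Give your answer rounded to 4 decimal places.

Answer: 2.8125

Derivation:
Step 0: x=[6.0000 8.0000 14.0000] v=[0.0000 0.0000 0.0000]
Step 1: x=[5.5000 9.0000 13.5000] v=[-1.0000 2.0000 -1.0000]
Step 2: x=[4.8750 10.2500 12.8750] v=[-1.2500 2.5000 -1.2500]
Step 3: x=[4.5938 10.8125 12.5938] v=[-0.5625 1.1250 -0.5625]
Step 4: x=[4.8673 10.2657 12.8673] v=[0.5469 -1.0937 0.5469]
Step 5: x=[5.4904 9.0197 13.4904] v=[1.2461 -2.4921 1.2461]
Step 6: x=[5.9958 8.0090 13.9958] v=[1.0108 -2.0214 1.0108]
Step 7: x=[6.0045 7.9917 14.0045] v=[0.0174 -0.0346 0.0174]
Step 8: x=[5.5100 8.9808 13.5100] v=[-0.9890 1.9782 -0.9890]
Max displacement = 2.8125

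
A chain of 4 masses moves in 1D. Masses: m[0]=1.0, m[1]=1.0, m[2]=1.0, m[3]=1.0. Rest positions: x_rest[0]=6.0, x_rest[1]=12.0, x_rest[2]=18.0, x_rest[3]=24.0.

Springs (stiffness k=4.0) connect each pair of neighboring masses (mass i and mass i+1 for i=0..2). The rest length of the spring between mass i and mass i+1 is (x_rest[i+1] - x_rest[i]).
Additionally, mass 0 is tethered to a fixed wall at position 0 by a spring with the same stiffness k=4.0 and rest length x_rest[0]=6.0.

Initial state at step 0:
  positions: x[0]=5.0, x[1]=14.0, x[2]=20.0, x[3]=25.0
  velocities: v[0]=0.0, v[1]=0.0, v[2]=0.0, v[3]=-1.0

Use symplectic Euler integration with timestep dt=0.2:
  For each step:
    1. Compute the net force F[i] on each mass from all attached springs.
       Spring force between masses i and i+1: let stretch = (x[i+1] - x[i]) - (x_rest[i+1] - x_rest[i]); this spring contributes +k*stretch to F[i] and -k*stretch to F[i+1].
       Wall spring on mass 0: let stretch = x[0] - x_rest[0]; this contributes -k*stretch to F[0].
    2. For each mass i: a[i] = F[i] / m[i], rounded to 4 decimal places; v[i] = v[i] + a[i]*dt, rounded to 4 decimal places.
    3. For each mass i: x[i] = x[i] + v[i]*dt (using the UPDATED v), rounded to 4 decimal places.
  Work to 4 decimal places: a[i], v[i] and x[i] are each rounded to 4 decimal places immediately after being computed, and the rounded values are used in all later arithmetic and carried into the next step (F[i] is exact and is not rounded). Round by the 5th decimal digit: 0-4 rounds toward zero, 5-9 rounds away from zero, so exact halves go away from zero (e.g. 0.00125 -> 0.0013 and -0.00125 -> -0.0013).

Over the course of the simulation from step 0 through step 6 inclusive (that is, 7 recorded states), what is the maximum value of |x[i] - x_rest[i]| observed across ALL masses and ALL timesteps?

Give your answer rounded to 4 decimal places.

Answer: 2.0044

Derivation:
Step 0: x=[5.0000 14.0000 20.0000 25.0000] v=[0.0000 0.0000 0.0000 -1.0000]
Step 1: x=[5.6400 13.5200 19.8400 24.9600] v=[3.2000 -2.4000 -0.8000 -0.2000]
Step 2: x=[6.6384 12.7904 19.4880 25.0608] v=[4.9920 -3.6480 -1.7600 0.5040]
Step 3: x=[7.5590 12.1481 18.9560 25.2300] v=[4.6029 -3.2115 -2.6598 0.8458]
Step 4: x=[8.0044 11.8608 18.3386 25.3553] v=[2.2270 -1.4365 -3.0869 0.6266]
Step 5: x=[7.7861 11.9929 17.8074 25.3179] v=[-1.0914 0.6606 -2.6558 -0.1868]
Step 6: x=[6.9951 12.3823 17.5476 25.0389] v=[-3.9548 1.9468 -1.2990 -1.3952]
Max displacement = 2.0044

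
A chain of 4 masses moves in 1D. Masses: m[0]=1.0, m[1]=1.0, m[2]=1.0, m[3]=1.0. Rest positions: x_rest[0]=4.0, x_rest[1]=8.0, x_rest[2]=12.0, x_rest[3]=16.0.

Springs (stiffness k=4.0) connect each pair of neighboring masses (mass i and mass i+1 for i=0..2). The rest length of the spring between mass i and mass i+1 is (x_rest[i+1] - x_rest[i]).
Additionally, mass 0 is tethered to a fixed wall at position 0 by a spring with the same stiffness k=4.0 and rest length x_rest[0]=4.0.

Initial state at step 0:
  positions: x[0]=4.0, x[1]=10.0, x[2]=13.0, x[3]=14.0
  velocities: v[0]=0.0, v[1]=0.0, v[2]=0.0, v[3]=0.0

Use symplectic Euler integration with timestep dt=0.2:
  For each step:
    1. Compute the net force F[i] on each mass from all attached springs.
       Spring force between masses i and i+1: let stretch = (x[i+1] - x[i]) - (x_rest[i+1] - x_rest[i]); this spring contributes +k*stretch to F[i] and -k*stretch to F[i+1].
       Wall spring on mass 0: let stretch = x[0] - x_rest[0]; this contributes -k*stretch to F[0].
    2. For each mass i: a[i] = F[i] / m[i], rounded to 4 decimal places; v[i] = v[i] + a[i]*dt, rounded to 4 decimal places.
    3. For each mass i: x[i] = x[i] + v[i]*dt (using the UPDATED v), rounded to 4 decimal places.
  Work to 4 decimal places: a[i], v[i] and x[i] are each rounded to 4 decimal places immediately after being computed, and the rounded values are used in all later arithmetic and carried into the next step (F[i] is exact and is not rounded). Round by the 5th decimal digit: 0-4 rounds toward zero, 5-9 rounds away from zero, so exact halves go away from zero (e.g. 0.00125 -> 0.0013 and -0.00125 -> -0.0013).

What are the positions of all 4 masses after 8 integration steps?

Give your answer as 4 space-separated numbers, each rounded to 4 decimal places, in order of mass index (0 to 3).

Step 0: x=[4.0000 10.0000 13.0000 14.0000] v=[0.0000 0.0000 0.0000 0.0000]
Step 1: x=[4.3200 9.5200 12.6800 14.4800] v=[1.6000 -2.4000 -1.6000 2.4000]
Step 2: x=[4.7808 8.7136 12.1424 15.3120] v=[2.3040 -4.0320 -2.6880 4.1600]
Step 3: x=[5.1059 7.8266 11.5633 16.2769] v=[1.6256 -4.4352 -2.8954 4.8243]
Step 4: x=[5.0494 7.1021 11.1405 17.1276] v=[-0.2826 -3.6224 -2.1139 4.2534]
Step 5: x=[4.5134 6.6953 11.0295 17.6603] v=[-2.6800 -2.0338 -0.5549 2.6637]
Step 6: x=[3.6044 6.6329 11.2860 17.7721] v=[-4.5452 -0.3120 1.2824 0.5591]
Step 7: x=[2.6032 6.8304 11.8358 17.4861] v=[-5.0059 0.9877 2.7488 -1.4298]
Step 8: x=[1.8619 7.1525 12.4887 16.9361] v=[-3.7067 1.6103 3.2647 -2.7500]

Answer: 1.8619 7.1525 12.4887 16.9361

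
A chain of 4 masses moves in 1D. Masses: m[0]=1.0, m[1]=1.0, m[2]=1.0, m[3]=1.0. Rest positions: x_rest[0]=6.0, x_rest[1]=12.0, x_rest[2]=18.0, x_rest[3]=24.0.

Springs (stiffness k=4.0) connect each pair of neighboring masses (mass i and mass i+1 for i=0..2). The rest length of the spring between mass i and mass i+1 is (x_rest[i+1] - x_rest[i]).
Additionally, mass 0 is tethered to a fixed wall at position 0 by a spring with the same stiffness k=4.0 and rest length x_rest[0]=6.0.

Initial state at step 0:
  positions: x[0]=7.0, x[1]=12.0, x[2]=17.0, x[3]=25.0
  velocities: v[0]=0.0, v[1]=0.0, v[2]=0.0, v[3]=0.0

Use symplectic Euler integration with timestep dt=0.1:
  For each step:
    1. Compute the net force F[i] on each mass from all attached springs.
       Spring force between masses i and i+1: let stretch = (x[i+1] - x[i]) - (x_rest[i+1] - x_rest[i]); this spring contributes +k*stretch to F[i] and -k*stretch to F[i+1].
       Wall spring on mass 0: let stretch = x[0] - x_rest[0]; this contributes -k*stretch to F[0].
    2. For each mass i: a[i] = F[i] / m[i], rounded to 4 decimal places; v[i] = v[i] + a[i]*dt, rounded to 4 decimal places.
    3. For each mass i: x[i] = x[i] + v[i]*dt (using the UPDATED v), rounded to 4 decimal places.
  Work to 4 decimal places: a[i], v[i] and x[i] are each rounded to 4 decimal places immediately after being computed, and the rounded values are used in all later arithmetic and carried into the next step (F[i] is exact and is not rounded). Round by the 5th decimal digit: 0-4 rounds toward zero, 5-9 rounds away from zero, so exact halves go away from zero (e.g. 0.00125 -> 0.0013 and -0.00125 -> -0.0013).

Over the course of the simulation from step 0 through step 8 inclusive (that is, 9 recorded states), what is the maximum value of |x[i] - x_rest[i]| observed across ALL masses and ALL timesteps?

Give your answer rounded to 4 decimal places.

Answer: 1.2080

Derivation:
Step 0: x=[7.0000 12.0000 17.0000 25.0000] v=[0.0000 0.0000 0.0000 0.0000]
Step 1: x=[6.9200 12.0000 17.1200 24.9200] v=[-0.8000 0.0000 1.2000 -0.8000]
Step 2: x=[6.7664 12.0016 17.3472 24.7680] v=[-1.5360 0.0160 2.2720 -1.5200]
Step 3: x=[6.5516 12.0076 17.6574 24.5592] v=[-2.1485 0.0602 3.1021 -2.0883]
Step 4: x=[6.2929 12.0214 18.0177 24.3143] v=[-2.5867 0.1377 3.6029 -2.4490]
Step 5: x=[6.0117 12.0459 18.3900 24.0575] v=[-2.8125 0.2448 3.7230 -2.5676]
Step 6: x=[5.7314 12.0828 18.7352 23.8140] v=[-2.8035 0.3688 3.4524 -2.4346]
Step 7: x=[5.4759 12.1317 19.0175 23.6074] v=[-2.5555 0.4892 2.8230 -2.0661]
Step 8: x=[5.2676 12.1898 19.2080 23.4572] v=[-2.0835 0.5812 1.9046 -1.5021]
Max displacement = 1.2080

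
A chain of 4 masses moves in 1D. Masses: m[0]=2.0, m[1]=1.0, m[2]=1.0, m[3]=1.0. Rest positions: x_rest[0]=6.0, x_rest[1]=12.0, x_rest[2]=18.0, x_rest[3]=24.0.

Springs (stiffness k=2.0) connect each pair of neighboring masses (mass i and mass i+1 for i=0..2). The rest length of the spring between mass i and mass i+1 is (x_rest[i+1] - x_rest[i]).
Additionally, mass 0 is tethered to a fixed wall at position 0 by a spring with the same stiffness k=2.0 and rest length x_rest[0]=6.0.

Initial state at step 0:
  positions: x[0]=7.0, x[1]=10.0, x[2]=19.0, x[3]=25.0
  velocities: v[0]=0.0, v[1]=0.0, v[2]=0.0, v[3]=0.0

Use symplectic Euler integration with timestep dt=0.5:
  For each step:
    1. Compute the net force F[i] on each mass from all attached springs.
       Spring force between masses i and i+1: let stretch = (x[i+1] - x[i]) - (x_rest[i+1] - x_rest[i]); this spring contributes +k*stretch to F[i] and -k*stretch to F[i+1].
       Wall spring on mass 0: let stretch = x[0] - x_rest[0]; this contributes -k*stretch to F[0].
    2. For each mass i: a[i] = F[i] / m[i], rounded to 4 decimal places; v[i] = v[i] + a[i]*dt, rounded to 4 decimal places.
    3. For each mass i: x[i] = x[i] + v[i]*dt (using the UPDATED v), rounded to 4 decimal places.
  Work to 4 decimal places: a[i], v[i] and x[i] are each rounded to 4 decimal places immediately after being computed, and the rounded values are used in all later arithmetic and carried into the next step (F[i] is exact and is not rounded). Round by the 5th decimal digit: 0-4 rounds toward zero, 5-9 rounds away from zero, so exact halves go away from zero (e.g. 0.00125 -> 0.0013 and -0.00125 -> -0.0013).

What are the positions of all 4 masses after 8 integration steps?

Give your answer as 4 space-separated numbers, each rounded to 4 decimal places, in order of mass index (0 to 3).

Step 0: x=[7.0000 10.0000 19.0000 25.0000] v=[0.0000 0.0000 0.0000 0.0000]
Step 1: x=[6.0000 13.0000 17.5000 25.0000] v=[-2.0000 6.0000 -3.0000 0.0000]
Step 2: x=[5.2500 14.7500 17.5000 24.2500] v=[-1.5000 3.5000 0.0000 -1.5000]
Step 3: x=[5.5625 13.1250 19.5000 23.1250] v=[0.6250 -3.2500 4.0000 -2.2500]
Step 4: x=[6.3750 10.9063 20.1250 23.1875] v=[1.6250 -4.4375 1.2500 0.1250]
Step 5: x=[6.7266 11.0313 17.6719 24.7188] v=[0.7032 0.2499 -4.9062 3.0625]
Step 6: x=[6.4727 12.3242 15.4220 25.7266] v=[-0.5078 2.5858 -4.4999 2.0156]
Step 7: x=[6.0635 12.2403 16.7755 24.5821] v=[-0.8184 -0.1679 2.7069 -2.2890]
Step 8: x=[5.6826 11.3356 19.7647 22.5343] v=[-0.7618 -1.8095 5.9783 -4.0956]

Answer: 5.6826 11.3356 19.7647 22.5343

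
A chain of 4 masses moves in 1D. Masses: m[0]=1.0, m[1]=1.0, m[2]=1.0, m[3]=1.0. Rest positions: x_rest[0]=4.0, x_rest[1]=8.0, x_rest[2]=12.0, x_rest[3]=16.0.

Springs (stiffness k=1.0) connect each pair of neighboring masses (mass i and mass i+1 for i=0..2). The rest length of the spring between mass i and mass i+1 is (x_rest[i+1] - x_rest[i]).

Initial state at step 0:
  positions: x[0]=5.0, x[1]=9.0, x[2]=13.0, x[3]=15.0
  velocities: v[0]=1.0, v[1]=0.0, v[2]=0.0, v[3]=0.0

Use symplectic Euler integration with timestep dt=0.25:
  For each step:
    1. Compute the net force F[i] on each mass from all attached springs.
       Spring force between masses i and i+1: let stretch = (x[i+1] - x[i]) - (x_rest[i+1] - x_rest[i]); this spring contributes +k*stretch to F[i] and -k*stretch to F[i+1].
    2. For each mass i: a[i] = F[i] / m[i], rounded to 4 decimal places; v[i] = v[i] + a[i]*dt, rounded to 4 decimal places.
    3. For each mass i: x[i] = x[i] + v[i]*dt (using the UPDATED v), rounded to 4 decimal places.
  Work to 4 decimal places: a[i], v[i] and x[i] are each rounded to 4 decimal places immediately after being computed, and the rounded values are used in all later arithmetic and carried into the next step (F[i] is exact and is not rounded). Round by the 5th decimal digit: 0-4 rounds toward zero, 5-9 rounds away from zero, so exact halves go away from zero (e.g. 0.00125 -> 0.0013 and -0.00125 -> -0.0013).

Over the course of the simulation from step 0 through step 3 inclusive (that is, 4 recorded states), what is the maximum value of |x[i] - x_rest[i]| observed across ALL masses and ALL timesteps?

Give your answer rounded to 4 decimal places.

Answer: 1.6890

Derivation:
Step 0: x=[5.0000 9.0000 13.0000 15.0000] v=[1.0000 0.0000 0.0000 0.0000]
Step 1: x=[5.2500 9.0000 12.8750 15.1250] v=[1.0000 0.0000 -0.5000 0.5000]
Step 2: x=[5.4844 9.0078 12.6484 15.3594] v=[0.9375 0.0313 -0.9063 0.9375]
Step 3: x=[5.6890 9.0230 12.3637 15.6744] v=[0.8184 0.0606 -1.1387 1.2598]
Max displacement = 1.6890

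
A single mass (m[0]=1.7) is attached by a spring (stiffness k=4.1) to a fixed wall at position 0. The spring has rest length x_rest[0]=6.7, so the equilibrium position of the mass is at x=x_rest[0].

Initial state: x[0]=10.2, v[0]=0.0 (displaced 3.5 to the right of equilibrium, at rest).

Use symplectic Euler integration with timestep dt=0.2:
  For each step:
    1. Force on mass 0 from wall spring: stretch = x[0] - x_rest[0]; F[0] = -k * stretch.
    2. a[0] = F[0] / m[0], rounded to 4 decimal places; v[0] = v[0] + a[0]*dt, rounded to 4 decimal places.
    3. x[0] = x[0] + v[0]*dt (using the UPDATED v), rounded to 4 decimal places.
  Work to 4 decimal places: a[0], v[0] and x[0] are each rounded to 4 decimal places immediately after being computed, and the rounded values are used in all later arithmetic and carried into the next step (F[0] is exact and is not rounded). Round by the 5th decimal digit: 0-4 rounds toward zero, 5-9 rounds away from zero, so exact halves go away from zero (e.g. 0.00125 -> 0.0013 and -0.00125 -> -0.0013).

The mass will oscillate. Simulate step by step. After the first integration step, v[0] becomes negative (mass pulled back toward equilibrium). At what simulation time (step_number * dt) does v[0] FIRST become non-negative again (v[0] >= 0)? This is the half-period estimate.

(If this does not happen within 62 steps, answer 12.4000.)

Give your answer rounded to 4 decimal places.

Step 0: x=[10.2000] v=[0.0000]
Step 1: x=[9.8624] v=[-1.6882]
Step 2: x=[9.2197] v=[-3.2136]
Step 3: x=[8.3339] v=[-4.4290]
Step 4: x=[7.2905] v=[-5.2171]
Step 5: x=[6.1901] v=[-5.5019]
Step 6: x=[5.1389] v=[-5.2559]
Step 7: x=[4.2383] v=[-4.5029]
Step 8: x=[3.5752] v=[-3.3155]
Step 9: x=[3.2136] v=[-1.8082]
Step 10: x=[3.1883] v=[-0.1265]
Step 11: x=[3.5018] v=[1.5674]
First v>=0 after going negative at step 11, time=2.2000

Answer: 2.2000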